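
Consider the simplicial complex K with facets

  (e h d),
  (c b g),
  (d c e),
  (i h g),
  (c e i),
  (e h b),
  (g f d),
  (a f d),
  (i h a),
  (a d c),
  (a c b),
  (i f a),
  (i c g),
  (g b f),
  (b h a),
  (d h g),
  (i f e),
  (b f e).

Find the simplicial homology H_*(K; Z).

H_0 ≅ Z,  H_1 ≅ Z^2,  H_2 ≅ Z.

Take the total order a < b < c < d < e < f < g < h < i on the vertex set. Then K (dimension 2) consists of the simplices:

  0-simplices (9): a, b, c, d, e, f, g, h, i
  1-simplices (27): ab, ac, ad, af, ah, ai, bc, be, bf, bg, bh, cd, ce, cg, ci, de, df, dg, dh, ef, eh, ei, fg, fi, gh, gi, hi
  2-simplices (18): abc, abh, acd, adf, afi, ahi, bcg, bef, beh, bfg, cde, cei, cgi, deh, dfg, dgh, efi, ghi

Hence C_0 ≅ Z^9, C_1 ≅ Z^27, C_2 ≅ Z^18.

The boundary map ∂_1: C_1 → C_0 maps an edge to its endpoints' difference, ∂[p,q] = q − p. For instance
  ∂be = e − b.
The 9×27 boundary matrix has rank 8 and Smith normal form diag(1,1,1,1,1,1,1,1).

Boundary ∂_2: C_2 → C_1 sends each 2-simplex [p,q,r] to [q,r] − [p,r] + [p,q]. For instance
  ∂bef = ef − bf + be,
  ∂beh = eh − bh + be.
This gives a 27×18 integer matrix of rank 17; reducing to Smith normal form yields diagonal entries (1,1,1,1,1,1,1,1,1,1,1,1,1,1,1,1,1).

Computing H_k = (kernel of ∂_k) / (image of ∂_{k+1}):

  H_0: rank C_0 − rank ∂_1 = 9 − 8 = 1, and the invariant factors of ∂_1 are all 1, so H_0 = Z.
  H_1: rank ker ∂_1 − rank ∂_2 = (27 − 8) − 17 = 2, and the invariant factors of ∂_2 are all 1, so H_1 = Z^2.
  H_2: rank ker ∂_2 − rank ∂_3 = (18 − 17) − 0 = 1, and there is no ∂_3, so H_2 = Z.

As a check, the Euler characteristic is 9 − 27 + 18 = 0, which agrees with 1 − 2 + 1 = 0.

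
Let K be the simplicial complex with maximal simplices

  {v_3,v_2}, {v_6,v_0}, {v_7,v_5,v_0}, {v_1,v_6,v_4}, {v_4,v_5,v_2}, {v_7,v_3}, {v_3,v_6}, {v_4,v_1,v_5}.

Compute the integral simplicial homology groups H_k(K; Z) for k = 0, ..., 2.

We work with the vertex ordering v_0 < v_1 < v_2 < v_3 < v_4 < v_5 < v_6 < v_7. The simplices of K, each written with vertices in increasing order, are:

  0-simplices (8): [v_0], [v_1], [v_2], [v_3], [v_4], [v_5], [v_6], [v_7]
  1-simplices (14): [v_0,v_5], [v_0,v_6], [v_0,v_7], [v_1,v_4], [v_1,v_5], [v_1,v_6], [v_2,v_3], [v_2,v_4], [v_2,v_5], [v_3,v_6], [v_3,v_7], [v_4,v_5], [v_4,v_6], [v_5,v_7]
  2-simplices (4): [v_0,v_5,v_7], [v_1,v_4,v_5], [v_1,v_4,v_6], [v_2,v_4,v_5]

Hence C_0 ≅ Z^8, C_1 ≅ Z^14, C_2 ≅ Z^4.

∂_1: C_1 → C_0 maps an edge to its endpoints' difference, ∂[p,q] = q − p. For instance
  ∂[v_2,v_3] = [v_3] − [v_2].
The 8×14 boundary matrix has rank 7 and Smith normal form diag(1,1,1,1,1,1,1).

The boundary map ∂_2: C_2 → C_1 acts by ∂[p,q,r] = [q,r] − [p,r] + [p,q]. For instance
  ∂[v_0,v_5,v_7] = [v_5,v_7] − [v_0,v_7] + [v_0,v_5],
  ∂[v_1,v_4,v_5] = [v_4,v_5] − [v_1,v_5] + [v_1,v_4].
As a 14×4 matrix over Z this has rank 4, with invariant factors (1,1,1,1).

Reading off H_k = ker ∂_k / im ∂_{k+1}:

  H_0: rank C_0 − rank ∂_1 = 8 − 7 = 1, and the invariant factors of ∂_1 are all 1, so H_0 = Z.
  H_1: rank ker ∂_1 − rank ∂_2 = (14 − 7) − 4 = 3, and the invariant factors of ∂_2 are all 1, so H_1 = Z^3.
  H_2: rank ker ∂_2 − rank ∂_3 = (4 − 4) − 0 = 0, and there is no ∂_3, so H_2 = 0.

H_0 ≅ Z,  H_1 ≅ Z^3,  H_2 = 0.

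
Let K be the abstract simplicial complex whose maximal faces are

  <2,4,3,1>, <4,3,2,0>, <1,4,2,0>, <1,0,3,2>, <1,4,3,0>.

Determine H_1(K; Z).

K has 5 vertices, 10 edges, 10 triangles, 5 3-simplices.
rank ∂_1 = 4, rank ∂_2 = 6 ⇒ b_1 = 10 − 4 − 6 = 0; all invariant factors of ∂_2 are 1 so no torsion. So H_1 = 0.

H_1 = 0.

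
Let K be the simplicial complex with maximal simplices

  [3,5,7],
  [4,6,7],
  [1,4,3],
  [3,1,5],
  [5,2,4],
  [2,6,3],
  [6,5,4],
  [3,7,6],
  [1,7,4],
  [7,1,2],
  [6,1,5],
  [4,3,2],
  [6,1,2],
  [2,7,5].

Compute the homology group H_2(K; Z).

Take the total order 1 < 2 < 3 < 4 < 5 < 6 < 7 on the vertex set. Then K (dimension 2) consists of the simplices:

  0-simplices (7): [1], [2], [3], [4], [5], [6], [7]
  1-simplices (21): [1,2], [1,3], [1,4], [1,5], [1,6], [1,7], [2,3], [2,4], [2,5], [2,6], [2,7], [3,4], [3,5], [3,6], [3,7], [4,5], [4,6], [4,7], [5,6], [5,7], [6,7]
  2-simplices (14): [1,2,6], [1,2,7], [1,3,4], [1,3,5], [1,4,7], [1,5,6], [2,3,4], [2,3,6], [2,4,5], [2,5,7], [3,5,7], [3,6,7], [4,5,6], [4,6,7]

giving chain groups C_0 ≅ Z^7, C_1 ≅ Z^21, C_2 ≅ Z^14.

∂_1: C_1 → C_0 is given by ∂[p,q] = [q] − [p].
As a 7×21 matrix over Z this has rank 6, with invariant factors (1,1,1,1,1,1).

The boundary map ∂_2: C_2 → C_1 acts by ∂[p,q,r] = [q,r] − [p,r] + [p,q]. For instance
  ∂[1,3,4] = [3,4] − [1,4] + [1,3],
  ∂[1,4,7] = [4,7] − [1,7] + [1,4].
The 21×14 boundary matrix has rank 13 and Smith normal form diag(1,1,1,1,1,1,1,1,1,1,1,1,1).

Computing H_k = (kernel of ∂_k) / (image of ∂_{k+1}):

  H_2: rank ker ∂_2 − rank ∂_3 = (14 − 13) − 0 = 1, and there is no ∂_3, so H_2 ≅ Z.

(K is a triangulation of the torus T^2.)

H_2 = Z.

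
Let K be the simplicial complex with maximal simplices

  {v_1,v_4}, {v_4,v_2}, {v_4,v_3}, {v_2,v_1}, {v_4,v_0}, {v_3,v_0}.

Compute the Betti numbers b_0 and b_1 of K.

Fix the vertex order v_0 < v_1 < v_2 < v_3 < v_4 and write every simplex with vertices in increasing order. Then dim K = 1 and the simplices of K are:

  0-simplices (5): [v_0], [v_1], [v_2], [v_3], [v_4]
  1-simplices (6): [v_0,v_3], [v_0,v_4], [v_1,v_2], [v_1,v_4], [v_2,v_4], [v_3,v_4]

giving chain groups C_0 ≅ Z^5, C_1 ≅ Z^6.

Boundary ∂_1: C_1 → C_0 is given by ∂[p,q] = [q] − [p].
The resulting 5×6 matrix has rank 4, and its Smith normal form has invariant factors (1,1,1,1).

From H_k ≅ ker(∂_k) / im(∂_{k+1}) we obtain:

  H_0: rank C_0 − rank ∂_1 = 5 − 4 = 1, and the invariant factors of ∂_1 are all 1, so H_0 = Z.
  H_1: rank ker ∂_1 − rank ∂_2 = (6 − 4) − 0 = 2, and there is no ∂_2, so H_1 = Z^2.

(K is a triangulation of a wedge of 2 circles.)

Hence the Betti numbers are b_0 = 1, b_1 = 2.

b_0 = 1, b_1 = 2.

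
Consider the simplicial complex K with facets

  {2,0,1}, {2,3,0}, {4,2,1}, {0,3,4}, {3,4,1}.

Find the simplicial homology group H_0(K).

We work with the vertex ordering 0 < 1 < 2 < 3 < 4. The simplices of K, each written with vertices in increasing order, are:

  0-simplices (5): [0], [1], [2], [3], [4]
  1-simplices (10): [0,1], [0,2], [0,3], [0,4], [1,2], [1,3], [1,4], [2,3], [2,4], [3,4]
  2-simplices (5): [0,1,2], [0,2,3], [0,3,4], [1,2,4], [1,3,4]

giving chain groups C_0 ≅ Z^5, C_1 ≅ Z^10, C_2 ≅ Z^5.

The boundary map ∂_1: C_1 → C_0 maps an edge to its endpoints' difference, ∂[p,q] = q − p.
This gives a 5×10 integer matrix of rank 4; reducing to Smith normal form yields diagonal entries (1,1,1,1).

The boundary map ∂_2: C_2 → C_1 sends each 2-simplex [p,q,r] to [q,r] − [p,r] + [p,q]. For instance
  ∂[1,3,4] = [3,4] − [1,4] + [1,3],
  ∂[0,2,3] = [2,3] − [0,3] + [0,2].
The resulting 10×5 matrix has rank 5, and its Smith normal form has invariant factors (1,1,1,1,1).

Now H_k = ker ∂_k / im ∂_{k+1}, so:

  H_0: rank C_0 − rank ∂_1 = 5 − 4 = 1, and the invariant factors of ∂_1 are all 1, so H_0 = Z.

H_0 = Z.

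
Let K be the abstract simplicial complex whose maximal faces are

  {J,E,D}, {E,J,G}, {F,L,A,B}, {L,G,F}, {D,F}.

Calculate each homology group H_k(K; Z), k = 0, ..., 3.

Take the total order A < B < D < E < F < G < J < L on the vertex set. Then K (dimension 3) consists of the simplices:

  0-simplices (8): A, B, D, E, F, G, J, L
  1-simplices (14): AB, AF, AL, BF, BL, DE, DF, DJ, EG, EJ, FG, FL, GJ, GL
  2-simplices (7): ABF, ABL, AFL, BFL, DEJ, EGJ, FGL
  3-simplices (1): ABFL

Hence C_0 ≅ Z^8, C_1 ≅ Z^14, C_2 ≅ Z^7, C_3 ≅ Z^1.

The boundary map ∂_1: C_1 → C_0 sends each edge [p,q] (with p < q) to q − p.
The 8×14 boundary matrix has rank 7 and Smith normal form diag(1,1,1,1,1,1,1).

Boundary ∂_2: C_2 → C_1 acts by ∂[p,q,r] = [q,r] − [p,r] + [p,q]. For instance
  ∂AFL = FL − AL + AF,
  ∂EGJ = GJ − EJ + EG.
This gives a 14×7 integer matrix of rank 6; reducing to Smith normal form yields diagonal entries (1,1,1,1,1,1).

Boundary ∂_3: C_3 → C_2 sends each 3-simplex σ to the alternating sum Σ_i (−1)^i (σ with its i-th vertex removed). For instance
  ∂ABFL = BFL − AFL + ABL − ABF.
The 7×1 boundary matrix has rank 1 and Smith normal form diag(1).

From H_k ≅ ker(∂_k) / im(∂_{k+1}) we obtain:

  H_0: rank C_0 − rank ∂_1 = 8 − 7 = 1, and the invariant factors of ∂_1 are all 1, so H_0 ≅ Z.
  H_1: rank ker ∂_1 − rank ∂_2 = (14 − 7) − 6 = 1, and the invariant factors of ∂_2 are all 1, so H_1 ≅ Z.
  H_2: rank ker ∂_2 − rank ∂_3 = (7 − 6) − 1 = 0, and the invariant factors of ∂_3 are all 1, so H_2 ≅ 0.
  H_3: rank ker ∂_3 − rank ∂_4 = (1 − 1) − 0 = 0, and there is no ∂_4, so H_3 ≅ 0.

H_0 ≅ Z,  H_1 ≅ Z,  H_2 = 0,  H_3 = 0.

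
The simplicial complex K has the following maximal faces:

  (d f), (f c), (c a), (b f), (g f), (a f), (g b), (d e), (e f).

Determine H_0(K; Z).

H_0 = Z.

Take the total order a < b < c < d < e < f < g on the vertex set. Then K (dimension 1) consists of the simplices:

  0-simplices (7): a, b, c, d, e, f, g
  1-simplices (9): ac, af, bf, bg, cf, de, df, ef, fg

Hence C_0 ≅ Z^7, C_1 ≅ Z^9.

Boundary ∂_1: C_1 → C_0 sends each edge [p,q] (with p < q) to q − p. For instance
  ∂df = f − d.
This gives a 7×9 integer matrix of rank 6; reducing to Smith normal form yields diagonal entries (1,1,1,1,1,1).

From H_k ≅ ker(∂_k) / im(∂_{k+1}) we obtain:

  H_0: rank C_0 − rank ∂_1 = 7 − 6 = 1, and the invariant factors of ∂_1 are all 1, so H_0 = Z.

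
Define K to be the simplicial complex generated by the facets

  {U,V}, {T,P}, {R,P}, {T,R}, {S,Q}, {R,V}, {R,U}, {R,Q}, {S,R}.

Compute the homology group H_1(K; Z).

H_1 = Z^3.

Fix the vertex order P < Q < R < S < T < U < V and write every simplex with vertices in increasing order. Then dim K = 1 and the simplices of K are:

  0-simplices (7): P, Q, R, S, T, U, V
  1-simplices (9): PR, PT, QR, QS, RS, RT, RU, RV, UV

so the chain groups are C_0 ≅ Z^7, C_1 ≅ Z^9.

∂_1: C_1 → C_0 maps an edge to its endpoints' difference, ∂[p,q] = q − p. For instance
  ∂RT = T − R.
This gives a 7×9 integer matrix of rank 6; reducing to Smith normal form yields diagonal entries (1,1,1,1,1,1).

Reading off H_k = ker ∂_k / im ∂_{k+1}:

  H_1: rank ker ∂_1 − rank ∂_2 = (9 − 6) − 0 = 3, and there is no ∂_2, so H_1 = Z^3.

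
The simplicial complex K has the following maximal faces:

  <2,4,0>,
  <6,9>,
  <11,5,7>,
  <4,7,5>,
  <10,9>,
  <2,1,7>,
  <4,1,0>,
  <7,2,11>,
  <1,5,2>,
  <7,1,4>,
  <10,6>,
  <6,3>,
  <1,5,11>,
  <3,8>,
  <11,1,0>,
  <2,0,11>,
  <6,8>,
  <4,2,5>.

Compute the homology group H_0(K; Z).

H_0 ≅ Z^2.

We work with the vertex ordering 0 < 1 < 2 < 3 < 4 < 5 < 6 < 7 < 8 < 9 < 10 < 11. The simplices of K, each written with vertices in increasing order, are:

  0-simplices (12): [0], [1], [2], [3], [4], [5], [6], [7], [8], [9], [10], [11]
  1-simplices (24): (24 of them)
  2-simplices (12): [0,1,4], [0,1,11], [0,2,4], [0,2,11], [1,2,5], [1,2,7], [1,4,7], [1,5,11], [2,4,5], [2,7,11], [4,5,7], [5,7,11]

Hence C_0 ≅ Z^12, C_1 ≅ Z^24, C_2 ≅ Z^12.

The boundary map ∂_1: C_1 → C_0 sends each edge [p,q] (with p < q) to q − p.
The 12×24 boundary matrix has rank 10 and Smith normal form diag(1,1,1,1,1,1,1,1,1,1).

The boundary map ∂_2: C_2 → C_1 sends each 2-simplex [p,q,r] to [q,r] − [p,r] + [p,q]. For instance
  ∂[0,1,4] = [1,4] − [0,4] + [0,1],
  ∂[0,2,11] = [2,11] − [0,11] + [0,2].
The resulting 24×12 matrix has rank 12, and its Smith normal form has invariant factors (1,1,1,1,1,1,1,1,1,1,1,2).

Computing H_k = (kernel of ∂_k) / (image of ∂_{k+1}):

  H_0: rank C_0 − rank ∂_1 = 12 − 10 = 2, and the invariant factors of ∂_1 are all 1, so H_0 = Z^2.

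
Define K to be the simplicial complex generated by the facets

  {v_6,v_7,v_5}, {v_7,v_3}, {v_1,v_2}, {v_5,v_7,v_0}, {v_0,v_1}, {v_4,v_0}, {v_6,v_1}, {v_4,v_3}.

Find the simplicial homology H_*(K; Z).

H_0 = Z,  H_1 = Z^2,  H_2 = 0.

We work with the vertex ordering v_0 < v_1 < v_2 < v_3 < v_4 < v_5 < v_6 < v_7. The simplices of K, each written with vertices in increasing order, are:

  0-simplices (8): [v_0], [v_1], [v_2], [v_3], [v_4], [v_5], [v_6], [v_7]
  1-simplices (11): [v_0,v_1], [v_0,v_4], [v_0,v_5], [v_0,v_7], [v_1,v_2], [v_1,v_6], [v_3,v_4], [v_3,v_7], [v_5,v_6], [v_5,v_7], [v_6,v_7]
  2-simplices (2): [v_0,v_5,v_7], [v_5,v_6,v_7]

Hence C_0 ≅ Z^8, C_1 ≅ Z^11, C_2 ≅ Z^2.

Boundary ∂_1: C_1 → C_0 sends each edge [p,q] (with p < q) to q − p.
This gives a 8×11 integer matrix of rank 7; reducing to Smith normal form yields diagonal entries (1,1,1,1,1,1,1).

∂_2: C_2 → C_1 maps a triangle to the signed sum of its edges. For instance
  ∂[v_0,v_5,v_7] = [v_5,v_7] − [v_0,v_7] + [v_0,v_5],
  ∂[v_5,v_6,v_7] = [v_6,v_7] − [v_5,v_7] + [v_5,v_6].
The 11×2 boundary matrix has rank 2 and Smith normal form diag(1,1).

From H_k ≅ ker(∂_k) / im(∂_{k+1}) we obtain:

  H_0: rank C_0 − rank ∂_1 = 8 − 7 = 1, and the invariant factors of ∂_1 are all 1, so H_0 ≅ Z.
  H_1: rank ker ∂_1 − rank ∂_2 = (11 − 7) − 2 = 2, and the invariant factors of ∂_2 are all 1, so H_1 ≅ Z^2.
  H_2: rank ker ∂_2 − rank ∂_3 = (2 − 2) − 0 = 0, and there is no ∂_3, so H_2 ≅ 0.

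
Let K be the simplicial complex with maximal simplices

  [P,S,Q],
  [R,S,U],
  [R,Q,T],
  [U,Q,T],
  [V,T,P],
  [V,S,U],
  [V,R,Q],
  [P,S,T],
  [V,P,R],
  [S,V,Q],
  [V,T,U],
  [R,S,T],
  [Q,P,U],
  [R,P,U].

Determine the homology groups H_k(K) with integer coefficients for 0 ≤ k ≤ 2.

Take the total order P < Q < R < S < T < U < V on the vertex set. Then K (dimension 2) consists of the simplices:

  0-simplices (7): P, Q, R, S, T, U, V
  1-simplices (21): PQ, PR, PS, PT, PU, PV, QR, QS, QT, QU, QV, RS, RT, RU, RV, ST, SU, SV, TU, TV, UV
  2-simplices (14): PQS, PQU, PRU, PRV, PST, PTV, QRT, QRV, QSV, QTU, RST, RSU, SUV, TUV

so the chain groups are C_0 ≅ Z^7, C_1 ≅ Z^21, C_2 ≅ Z^14.

Boundary ∂_1: C_1 → C_0 sends each edge [p,q] (with p < q) to q − p. For instance
  ∂SV = V − S.
As a 7×21 matrix over Z this has rank 6, with invariant factors (1,1,1,1,1,1).

Boundary ∂_2: C_2 → C_1 sends each 2-simplex [p,q,r] to [q,r] − [p,r] + [p,q]. For instance
  ∂PRV = RV − PV + PR,
  ∂QTU = TU − QU + QT.
As a 21×14 matrix over Z this has rank 13, with invariant factors (1,1,1,1,1,1,1,1,1,1,1,1,1).

Computing H_k = (kernel of ∂_k) / (image of ∂_{k+1}):

  H_0: rank C_0 − rank ∂_1 = 7 − 6 = 1, and the invariant factors of ∂_1 are all 1, so H_0 ≅ Z.
  H_1: rank ker ∂_1 − rank ∂_2 = (21 − 6) − 13 = 2, and the invariant factors of ∂_2 are all 1, so H_1 ≅ Z^2.
  H_2: rank ker ∂_2 − rank ∂_3 = (14 − 13) − 0 = 1, and there is no ∂_3, so H_2 ≅ Z.

(K is a triangulation of the torus T^2.)

H_0 = Z,  H_1 = Z^2,  H_2 = Z.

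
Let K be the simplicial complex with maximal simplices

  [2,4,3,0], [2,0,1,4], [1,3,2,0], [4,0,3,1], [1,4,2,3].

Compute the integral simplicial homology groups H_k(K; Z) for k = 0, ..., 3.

Take the total order 0 < 1 < 2 < 3 < 4 on the vertex set. Then K (dimension 3) consists of the simplices:

  0-simplices (5): [0], [1], [2], [3], [4]
  1-simplices (10): [0,1], [0,2], [0,3], [0,4], [1,2], [1,3], [1,4], [2,3], [2,4], [3,4]
  2-simplices (10): [0,1,2], [0,1,3], [0,1,4], [0,2,3], [0,2,4], [0,3,4], [1,2,3], [1,2,4], [1,3,4], [2,3,4]
  3-simplices (5): [0,1,2,3], [0,1,2,4], [0,1,3,4], [0,2,3,4], [1,2,3,4]

giving chain groups C_0 ≅ Z^5, C_1 ≅ Z^10, C_2 ≅ Z^10, C_3 ≅ Z^5.

∂_1: C_1 → C_0 is given by ∂[p,q] = [q] − [p].
The resulting 5×10 matrix has rank 4, and its Smith normal form has invariant factors (1,1,1,1).

Boundary ∂_2: C_2 → C_1 acts by ∂[p,q,r] = [q,r] − [p,r] + [p,q]. For instance
  ∂[1,3,4] = [3,4] − [1,4] + [1,3],
  ∂[0,1,2] = [1,2] − [0,2] + [0,1].
The resulting 10×10 matrix has rank 6, and its Smith normal form has invariant factors (1,1,1,1,1,1).

∂_3: C_3 → C_2 sends each 3-simplex σ to the alternating sum Σ_i (−1)^i (σ with its i-th vertex removed). For instance
  ∂[0,2,3,4] = [2,3,4] − [0,3,4] + [0,2,4] − [0,2,3],
  ∂[0,1,2,3] = [1,2,3] − [0,2,3] + [0,1,3] − [0,1,2].
The 10×5 boundary matrix has rank 4 and Smith normal form diag(1,1,1,1).

Now H_k = ker ∂_k / im ∂_{k+1}, so:

  H_0: rank C_0 − rank ∂_1 = 5 − 4 = 1, and the invariant factors of ∂_1 are all 1, so H_0 = Z.
  H_1: rank ker ∂_1 − rank ∂_2 = (10 − 4) − 6 = 0, and the invariant factors of ∂_2 are all 1, so H_1 = 0.
  H_2: rank ker ∂_2 − rank ∂_3 = (10 − 6) − 4 = 0, and the invariant factors of ∂_3 are all 1, so H_2 = 0.
  H_3: rank ker ∂_3 − rank ∂_4 = (5 − 4) − 0 = 1, and there is no ∂_4, so H_3 = Z.

H_0 = Z,  H_1 = 0,  H_2 = 0,  H_3 = Z.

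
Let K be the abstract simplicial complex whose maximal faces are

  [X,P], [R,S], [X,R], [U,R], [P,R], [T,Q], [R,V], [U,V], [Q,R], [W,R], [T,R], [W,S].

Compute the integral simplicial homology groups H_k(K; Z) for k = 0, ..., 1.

H_0 = Z,  H_1 = Z^4.

Fix the vertex order P < Q < R < S < T < U < V < W < X and write every simplex with vertices in increasing order. Then dim K = 1 and the simplices of K are:

  0-simplices (9): P, Q, R, S, T, U, V, W, X
  1-simplices (12): PR, PX, QR, QT, RS, RT, RU, RV, RW, RX, SW, UV

giving chain groups C_0 ≅ Z^9, C_1 ≅ Z^12.

∂_1: C_1 → C_0 sends each edge [p,q] (with p < q) to q − p. For instance
  ∂RW = W − R.
The resulting 9×12 matrix has rank 8, and its Smith normal form has invariant factors (1,1,1,1,1,1,1,1).

Computing H_k = (kernel of ∂_k) / (image of ∂_{k+1}):

  H_0: rank C_0 − rank ∂_1 = 9 − 8 = 1, and the invariant factors of ∂_1 are all 1, so H_0 ≅ Z.
  H_1: rank ker ∂_1 − rank ∂_2 = (12 − 8) − 0 = 4, and there is no ∂_2, so H_1 ≅ Z^4.

As a check, the Euler characteristic is 9 − 12 = -3, which agrees with 1 − 4 = -3.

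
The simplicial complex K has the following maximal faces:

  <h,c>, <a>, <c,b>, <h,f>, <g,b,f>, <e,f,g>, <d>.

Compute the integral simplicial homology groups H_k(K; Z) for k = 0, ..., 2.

H_0 ≅ Z^3,  H_1 ≅ Z,  H_2 = 0.

Fix the vertex order a < b < c < d < e < f < g < h and write every simplex with vertices in increasing order. Then dim K = 2 and the simplices of K are:

  0-simplices (8): a, b, c, d, e, f, g, h
  1-simplices (8): bc, bf, bg, ch, ef, eg, fg, fh
  2-simplices (2): bfg, efg

Hence C_0 ≅ Z^8, C_1 ≅ Z^8, C_2 ≅ Z^2.

The boundary map ∂_1: C_1 → C_0 is given by ∂[p,q] = [q] − [p].
As a 8×8 matrix over Z this has rank 5, with invariant factors (1,1,1,1,1).

∂_2: C_2 → C_1 acts by ∂[p,q,r] = [q,r] − [p,r] + [p,q]. For instance
  ∂bfg = fg − bg + bf,
  ∂efg = fg − eg + ef.
The resulting 8×2 matrix has rank 2, and its Smith normal form has invariant factors (1,1).

Now H_k = ker ∂_k / im ∂_{k+1}, so:

  H_0: rank C_0 − rank ∂_1 = 8 − 5 = 3, and the invariant factors of ∂_1 are all 1, so H_0 = Z^3.
  H_1: rank ker ∂_1 − rank ∂_2 = (8 − 5) − 2 = 1, and the invariant factors of ∂_2 are all 1, so H_1 = Z.
  H_2: rank ker ∂_2 − rank ∂_3 = (2 − 2) − 0 = 0, and there is no ∂_3, so H_2 = 0.

As a check, the Euler characteristic is 8 − 8 + 2 = 2, which agrees with 3 − 1 + 0 = 2.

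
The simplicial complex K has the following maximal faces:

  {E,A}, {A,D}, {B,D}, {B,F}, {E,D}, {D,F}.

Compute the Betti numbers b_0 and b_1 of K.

b_0 = 1, b_1 = 2.

Fix the vertex order A < B < D < E < F and write every simplex with vertices in increasing order. Then dim K = 1 and the simplices of K are:

  0-simplices (5): A, B, D, E, F
  1-simplices (6): AD, AE, BD, BF, DE, DF

Hence C_0 ≅ Z^5, C_1 ≅ Z^6.

The boundary map ∂_1: C_1 → C_0 maps an edge to its endpoints' difference, ∂[p,q] = q − p. For instance
  ∂BF = F − B.
As a 5×6 matrix over Z this has rank 4, with invariant factors (1,1,1,1).

Computing H_k = (kernel of ∂_k) / (image of ∂_{k+1}):

  H_0: rank C_0 − rank ∂_1 = 5 − 4 = 1, and the invariant factors of ∂_1 are all 1, so H_0 = Z.
  H_1: rank ker ∂_1 − rank ∂_2 = (6 − 4) − 0 = 2, and there is no ∂_2, so H_1 = Z^2.

As a check, the Euler characteristic is 5 − 6 = -1, which agrees with 1 − 2 = -1.
(K is a triangulation of a wedge of 2 circles.)

Hence the Betti numbers are b_0 = 1, b_1 = 2.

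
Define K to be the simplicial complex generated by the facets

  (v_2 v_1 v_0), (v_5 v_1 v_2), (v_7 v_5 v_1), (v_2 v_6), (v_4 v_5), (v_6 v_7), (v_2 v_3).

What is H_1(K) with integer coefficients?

Fix the vertex order v_0 < v_1 < v_2 < v_3 < v_4 < v_5 < v_6 < v_7 and write every simplex with vertices in increasing order. Then dim K = 2 and the simplices of K are:

  0-simplices (8): [v_0], [v_1], [v_2], [v_3], [v_4], [v_5], [v_6], [v_7]
  1-simplices (11): [v_0,v_1], [v_0,v_2], [v_1,v_2], [v_1,v_5], [v_1,v_7], [v_2,v_3], [v_2,v_5], [v_2,v_6], [v_4,v_5], [v_5,v_7], [v_6,v_7]
  2-simplices (3): [v_0,v_1,v_2], [v_1,v_2,v_5], [v_1,v_5,v_7]

Hence C_0 ≅ Z^8, C_1 ≅ Z^11, C_2 ≅ Z^3.

∂_1: C_1 → C_0 is given by ∂[p,q] = [q] − [p].
As a 8×11 matrix over Z this has rank 7, with invariant factors (1,1,1,1,1,1,1).

The boundary map ∂_2: C_2 → C_1 acts by ∂[p,q,r] = [q,r] − [p,r] + [p,q]. For instance
  ∂[v_0,v_1,v_2] = [v_1,v_2] − [v_0,v_2] + [v_0,v_1],
  ∂[v_1,v_2,v_5] = [v_2,v_5] − [v_1,v_5] + [v_1,v_2].
The 11×3 boundary matrix has rank 3 and Smith normal form diag(1,1,1).

Now H_k = ker ∂_k / im ∂_{k+1}, so:

  H_1: rank ker ∂_1 − rank ∂_2 = (11 − 7) − 3 = 1, and the invariant factors of ∂_2 are all 1, so H_1 ≅ Z.

H_1 ≅ Z.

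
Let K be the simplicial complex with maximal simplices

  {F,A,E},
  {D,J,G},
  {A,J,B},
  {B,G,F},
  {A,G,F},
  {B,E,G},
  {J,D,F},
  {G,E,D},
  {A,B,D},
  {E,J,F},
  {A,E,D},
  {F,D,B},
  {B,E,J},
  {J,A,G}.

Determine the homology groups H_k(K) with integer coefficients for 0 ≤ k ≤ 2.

Take the total order A < B < D < E < F < G < J on the vertex set. Then K (dimension 2) consists of the simplices:

  0-simplices (7): A, B, D, E, F, G, J
  1-simplices (21): AB, AD, AE, AF, AG, AJ, BD, BE, BF, BG, BJ, DE, DF, DG, DJ, EF, EG, EJ, FG, FJ, GJ
  2-simplices (14): ABD, ABJ, ADE, AEF, AFG, AGJ, BDF, BEG, BEJ, BFG, DEG, DFJ, DGJ, EFJ

so the chain groups are C_0 ≅ Z^7, C_1 ≅ Z^21, C_2 ≅ Z^14.

Boundary ∂_1: C_1 → C_0 maps an edge to its endpoints' difference, ∂[p,q] = q − p. For instance
  ∂FG = G − F.
As a 7×21 matrix over Z this has rank 6, with invariant factors (1,1,1,1,1,1).

∂_2: C_2 → C_1 acts by ∂[p,q,r] = [q,r] − [p,r] + [p,q]. For instance
  ∂ABD = BD − AD + AB,
  ∂EFJ = FJ − EJ + EF.
This gives a 21×14 integer matrix of rank 13; reducing to Smith normal form yields diagonal entries (1,1,1,1,1,1,1,1,1,1,1,1,1).

Now H_k = ker ∂_k / im ∂_{k+1}, so:

  H_0: rank C_0 − rank ∂_1 = 7 − 6 = 1, and the invariant factors of ∂_1 are all 1, so H_0 = Z.
  H_1: rank ker ∂_1 − rank ∂_2 = (21 − 6) − 13 = 2, and the invariant factors of ∂_2 are all 1, so H_1 = Z^2.
  H_2: rank ker ∂_2 − rank ∂_3 = (14 − 13) − 0 = 1, and there is no ∂_3, so H_2 = Z.

H_0 ≅ Z,  H_1 ≅ Z^2,  H_2 ≅ Z.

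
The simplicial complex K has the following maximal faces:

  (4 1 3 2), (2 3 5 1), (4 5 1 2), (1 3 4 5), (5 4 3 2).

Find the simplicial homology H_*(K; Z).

Order the vertices as 1 < 2 < 3 < 4 < 5. Listing each simplex with vertices in this order, K has dimension 3 with simplices:

  0-simplices (5): [1], [2], [3], [4], [5]
  1-simplices (10): [1,2], [1,3], [1,4], [1,5], [2,3], [2,4], [2,5], [3,4], [3,5], [4,5]
  2-simplices (10): [1,2,3], [1,2,4], [1,2,5], [1,3,4], [1,3,5], [1,4,5], [2,3,4], [2,3,5], [2,4,5], [3,4,5]
  3-simplices (5): [1,2,3,4], [1,2,3,5], [1,2,4,5], [1,3,4,5], [2,3,4,5]

giving chain groups C_0 ≅ Z^5, C_1 ≅ Z^10, C_2 ≅ Z^10, C_3 ≅ Z^5.

Boundary ∂_1: C_1 → C_0 maps an edge to its endpoints' difference, ∂[p,q] = q − p. For instance
  ∂[1,4] = [4] − [1].
This gives a 5×10 integer matrix of rank 4; reducing to Smith normal form yields diagonal entries (1,1,1,1).

The boundary map ∂_2: C_2 → C_1 acts by ∂[p,q,r] = [q,r] − [p,r] + [p,q]. For instance
  ∂[2,4,5] = [4,5] − [2,5] + [2,4],
  ∂[1,3,4] = [3,4] − [1,4] + [1,3].
The 10×10 boundary matrix has rank 6 and Smith normal form diag(1,1,1,1,1,1).

The boundary map ∂_3: C_3 → C_2 sends each 3-simplex σ to the alternating sum Σ_i (−1)^i (σ with its i-th vertex removed). For instance
  ∂[1,3,4,5] = [3,4,5] − [1,4,5] + [1,3,5] − [1,3,4],
  ∂[2,3,4,5] = [3,4,5] − [2,4,5] + [2,3,5] − [2,3,4].
This gives a 10×5 integer matrix of rank 4; reducing to Smith normal form yields diagonal entries (1,1,1,1).

Now H_k = ker ∂_k / im ∂_{k+1}, so:

  H_0: rank C_0 − rank ∂_1 = 5 − 4 = 1, and the invariant factors of ∂_1 are all 1, so H_0 ≅ Z.
  H_1: rank ker ∂_1 − rank ∂_2 = (10 − 4) − 6 = 0, and the invariant factors of ∂_2 are all 1, so H_1 ≅ 0.
  H_2: rank ker ∂_2 − rank ∂_3 = (10 − 6) − 4 = 0, and the invariant factors of ∂_3 are all 1, so H_2 ≅ 0.
  H_3: rank ker ∂_3 − rank ∂_4 = (5 − 4) − 0 = 1, and there is no ∂_4, so H_3 ≅ Z.

(K is a triangulation of the 3-sphere S^3.)

H_0 ≅ Z,  H_1 = 0,  H_2 = 0,  H_3 ≅ Z.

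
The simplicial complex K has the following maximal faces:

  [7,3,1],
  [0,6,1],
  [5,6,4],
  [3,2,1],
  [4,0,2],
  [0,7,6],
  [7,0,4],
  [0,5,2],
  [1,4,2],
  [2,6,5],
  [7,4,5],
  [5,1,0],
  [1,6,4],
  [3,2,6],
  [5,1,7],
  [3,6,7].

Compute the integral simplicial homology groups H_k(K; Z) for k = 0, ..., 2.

H_0 = Z,  H_1 = Z^2,  H_2 = Z.

Take the total order 0 < 1 < 2 < 3 < 4 < 5 < 6 < 7 on the vertex set. Then K (dimension 2) consists of the simplices:

  0-simplices (8): [0], [1], [2], [3], [4], [5], [6], [7]
  1-simplices (24): (24 of them)
  2-simplices (16): [0,1,5], [0,1,6], [0,2,4], [0,2,5], [0,4,7], [0,6,7], [1,2,3], [1,2,4], [1,3,7], [1,4,6], [1,5,7], [2,3,6], [2,5,6], [3,6,7], [4,5,6], [4,5,7]

giving chain groups C_0 ≅ Z^8, C_1 ≅ Z^24, C_2 ≅ Z^16.

∂_1: C_1 → C_0 is given by ∂[p,q] = [q] − [p]. For instance
  ∂[1,2] = [2] − [1].
The resulting 8×24 matrix has rank 7, and its Smith normal form has invariant factors (1,1,1,1,1,1,1).

∂_2: C_2 → C_1 maps a triangle to the signed sum of its edges. For instance
  ∂[0,1,6] = [1,6] − [0,6] + [0,1],
  ∂[0,6,7] = [6,7] − [0,7] + [0,6].
As a 24×16 matrix over Z this has rank 15, with invariant factors (1,1,1,1,1,1,1,1,1,1,1,1,1,1,1).

Reading off H_k = ker ∂_k / im ∂_{k+1}:

  H_0: rank C_0 − rank ∂_1 = 8 − 7 = 1, and the invariant factors of ∂_1 are all 1, so H_0 = Z.
  H_1: rank ker ∂_1 − rank ∂_2 = (24 − 7) − 15 = 2, and the invariant factors of ∂_2 are all 1, so H_1 = Z^2.
  H_2: rank ker ∂_2 − rank ∂_3 = (16 − 15) − 0 = 1, and there is no ∂_3, so H_2 = Z.

(K is a triangulation of the torus T^2.)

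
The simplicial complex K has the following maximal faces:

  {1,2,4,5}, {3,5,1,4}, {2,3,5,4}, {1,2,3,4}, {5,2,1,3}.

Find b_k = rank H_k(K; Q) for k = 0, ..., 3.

Take the total order 1 < 2 < 3 < 4 < 5 on the vertex set. Then K (dimension 3) consists of the simplices:

  0-simplices (5): [1], [2], [3], [4], [5]
  1-simplices (10): [1,2], [1,3], [1,4], [1,5], [2,3], [2,4], [2,5], [3,4], [3,5], [4,5]
  2-simplices (10): [1,2,3], [1,2,4], [1,2,5], [1,3,4], [1,3,5], [1,4,5], [2,3,4], [2,3,5], [2,4,5], [3,4,5]
  3-simplices (5): [1,2,3,4], [1,2,3,5], [1,2,4,5], [1,3,4,5], [2,3,4,5]

Hence C_0 ≅ Z^5, C_1 ≅ Z^10, C_2 ≅ Z^10, C_3 ≅ Z^5.

Boundary ∂_1: C_1 → C_0 is given by ∂[p,q] = [q] − [p]. For instance
  ∂[3,4] = [4] − [3].
The resulting 5×10 matrix has rank 4, and its Smith normal form has invariant factors (1,1,1,1).

Boundary ∂_2: C_2 → C_1 sends each 2-simplex [p,q,r] to [q,r] − [p,r] + [p,q]. For instance
  ∂[1,2,3] = [2,3] − [1,3] + [1,2],
  ∂[1,2,5] = [2,5] − [1,5] + [1,2].
As a 10×10 matrix over Z this has rank 6, with invariant factors (1,1,1,1,1,1).

Boundary ∂_3: C_3 → C_2 sends each 3-simplex σ to the alternating sum Σ_i (−1)^i (σ with its i-th vertex removed). For instance
  ∂[2,3,4,5] = [3,4,5] − [2,4,5] + [2,3,5] − [2,3,4],
  ∂[1,3,4,5] = [3,4,5] − [1,4,5] + [1,3,5] − [1,3,4].
The resulting 10×5 matrix has rank 4, and its Smith normal form has invariant factors (1,1,1,1).

Reading off H_k = ker ∂_k / im ∂_{k+1}:

  H_0: rank C_0 − rank ∂_1 = 5 − 4 = 1, and the invariant factors of ∂_1 are all 1, so H_0 = Z.
  H_1: rank ker ∂_1 − rank ∂_2 = (10 − 4) − 6 = 0, and the invariant factors of ∂_2 are all 1, so H_1 = 0.
  H_2: rank ker ∂_2 − rank ∂_3 = (10 − 6) − 4 = 0, and the invariant factors of ∂_3 are all 1, so H_2 = 0.
  H_3: rank ker ∂_3 − rank ∂_4 = (5 − 4) − 0 = 1, and there is no ∂_4, so H_3 = Z.

As a check, the Euler characteristic is 5 − 10 + 10 − 5 = 0, which agrees with 1 − 0 + 0 − 1 = 0.

Hence the Betti numbers are b_0 = 1, b_1 = 0, b_2 = 0, b_3 = 1.

b_0 = 1, b_1 = 0, b_2 = 0, b_3 = 1.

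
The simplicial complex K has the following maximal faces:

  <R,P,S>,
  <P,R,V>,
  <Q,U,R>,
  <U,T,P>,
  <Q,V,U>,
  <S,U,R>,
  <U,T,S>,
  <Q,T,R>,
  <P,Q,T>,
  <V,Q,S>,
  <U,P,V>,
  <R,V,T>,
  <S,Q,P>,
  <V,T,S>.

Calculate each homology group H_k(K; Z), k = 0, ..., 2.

Take the total order P < Q < R < S < T < U < V on the vertex set. Then K (dimension 2) consists of the simplices:

  0-simplices (7): P, Q, R, S, T, U, V
  1-simplices (21): PQ, PR, PS, PT, PU, PV, QR, QS, QT, QU, QV, RS, RT, RU, RV, ST, SU, SV, TU, TV, UV
  2-simplices (14): PQS, PQT, PRS, PRV, PTU, PUV, QRT, QRU, QSV, QUV, RSU, RTV, STU, STV

Hence C_0 ≅ Z^7, C_1 ≅ Z^21, C_2 ≅ Z^14.

∂_1: C_1 → C_0 maps an edge to its endpoints' difference, ∂[p,q] = q − p.
The 7×21 boundary matrix has rank 6 and Smith normal form diag(1,1,1,1,1,1).

The boundary map ∂_2: C_2 → C_1 sends each 2-simplex [p,q,r] to [q,r] − [p,r] + [p,q]. For instance
  ∂PRV = RV − PV + PR,
  ∂QSV = SV − QV + QS.
The 21×14 boundary matrix has rank 13 and Smith normal form diag(1,1,1,1,1,1,1,1,1,1,1,1,1).

Reading off H_k = ker ∂_k / im ∂_{k+1}:

  H_0: rank C_0 − rank ∂_1 = 7 − 6 = 1, and the invariant factors of ∂_1 are all 1, so H_0 = Z.
  H_1: rank ker ∂_1 − rank ∂_2 = (21 − 6) − 13 = 2, and the invariant factors of ∂_2 are all 1, so H_1 = Z^2.
  H_2: rank ker ∂_2 − rank ∂_3 = (14 − 13) − 0 = 1, and there is no ∂_3, so H_2 = Z.

H_0 = Z,  H_1 = Z^2,  H_2 = Z.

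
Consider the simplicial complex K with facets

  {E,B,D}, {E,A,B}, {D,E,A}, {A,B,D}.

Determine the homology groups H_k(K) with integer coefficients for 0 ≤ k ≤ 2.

We work with the vertex ordering A < B < D < E. The simplices of K, each written with vertices in increasing order, are:

  0-simplices (4): A, B, D, E
  1-simplices (6): AB, AD, AE, BD, BE, DE
  2-simplices (4): ABD, ABE, ADE, BDE

Hence C_0 ≅ Z^4, C_1 ≅ Z^6, C_2 ≅ Z^4.

The boundary map ∂_1: C_1 → C_0 is given by ∂[p,q] = [q] − [p].
The 4×6 boundary matrix has rank 3 and Smith normal form diag(1,1,1).

∂_2: C_2 → C_1 acts by ∂[p,q,r] = [q,r] − [p,r] + [p,q]. For instance
  ∂BDE = DE − BE + BD,
  ∂ABE = BE − AE + AB.
The 6×4 boundary matrix has rank 3 and Smith normal form diag(1,1,1).

Reading off H_k = ker ∂_k / im ∂_{k+1}:

  H_0: rank C_0 − rank ∂_1 = 4 − 3 = 1, and the invariant factors of ∂_1 are all 1, so H_0 = Z.
  H_1: rank ker ∂_1 − rank ∂_2 = (6 − 3) − 3 = 0, and the invariant factors of ∂_2 are all 1, so H_1 = 0.
  H_2: rank ker ∂_2 − rank ∂_3 = (4 − 3) − 0 = 1, and there is no ∂_3, so H_2 = Z.

As a check, the Euler characteristic is 4 − 6 + 4 = 2, which agrees with 1 − 0 + 1 = 2.

H_0 = Z,  H_1 = 0,  H_2 = Z.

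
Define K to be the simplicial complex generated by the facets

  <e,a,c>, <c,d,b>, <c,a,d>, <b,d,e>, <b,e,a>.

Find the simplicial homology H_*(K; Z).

Fix the vertex order a < b < c < d < e and write every simplex with vertices in increasing order. Then dim K = 2 and the simplices of K are:

  0-simplices (5): a, b, c, d, e
  1-simplices (10): ab, ac, ad, ae, bc, bd, be, cd, ce, de
  2-simplices (5): abe, acd, ace, bcd, bde

giving chain groups C_0 ≅ Z^5, C_1 ≅ Z^10, C_2 ≅ Z^5.

The boundary map ∂_1: C_1 → C_0 maps an edge to its endpoints' difference, ∂[p,q] = q − p.
The resulting 5×10 matrix has rank 4, and its Smith normal form has invariant factors (1,1,1,1).

∂_2: C_2 → C_1 maps a triangle to the signed sum of its edges. For instance
  ∂acd = cd − ad + ac,
  ∂bde = de − be + bd.
The resulting 10×5 matrix has rank 5, and its Smith normal form has invariant factors (1,1,1,1,1).

Now H_k = ker ∂_k / im ∂_{k+1}, so:

  H_0: rank C_0 − rank ∂_1 = 5 − 4 = 1, and the invariant factors of ∂_1 are all 1, so H_0 = Z.
  H_1: rank ker ∂_1 − rank ∂_2 = (10 − 4) − 5 = 1, and the invariant factors of ∂_2 are all 1, so H_1 = Z.
  H_2: rank ker ∂_2 − rank ∂_3 = (5 − 5) − 0 = 0, and there is no ∂_3, so H_2 = 0.

As a check, the Euler characteristic is 5 − 10 + 5 = 0, which agrees with 1 − 1 + 0 = 0.

H_0 = Z,  H_1 = Z,  H_2 = 0.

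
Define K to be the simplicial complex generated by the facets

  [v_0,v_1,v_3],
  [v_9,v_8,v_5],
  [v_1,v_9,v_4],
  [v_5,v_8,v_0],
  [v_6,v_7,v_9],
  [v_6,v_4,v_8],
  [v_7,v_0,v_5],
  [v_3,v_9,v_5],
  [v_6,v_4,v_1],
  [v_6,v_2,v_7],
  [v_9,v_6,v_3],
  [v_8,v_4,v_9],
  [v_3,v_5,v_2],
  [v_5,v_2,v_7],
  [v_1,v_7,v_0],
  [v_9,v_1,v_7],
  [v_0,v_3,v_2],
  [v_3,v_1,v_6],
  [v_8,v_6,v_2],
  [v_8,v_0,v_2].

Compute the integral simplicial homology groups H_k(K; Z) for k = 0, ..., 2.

H_0 ≅ Z,  H_1 ≅ Z ⊕ Z/2,  H_2 = 0.

Fix the vertex order v_0 < v_1 < v_2 < v_3 < v_4 < v_5 < v_6 < v_7 < v_8 < v_9 and write every simplex with vertices in increasing order. Then dim K = 2 and the simplices of K are:

  0-simplices (10): [v_0], [v_1], [v_2], [v_3], [v_4], [v_5], [v_6], [v_7], [v_8], [v_9]
  1-simplices (30): (30 of them)
  2-simplices (20): (20 of them)

giving chain groups C_0 ≅ Z^10, C_1 ≅ Z^30, C_2 ≅ Z^20.

∂_1: C_1 → C_0 is given by ∂[p,q] = [q] − [p]. For instance
  ∂[v_4,v_9] = [v_9] − [v_4].
The resulting 10×30 matrix has rank 9, and its Smith normal form has invariant factors (1,1,1,1,1,1,1,1,1).

∂_2: C_2 → C_1 sends each 2-simplex [p,q,r] to [q,r] − [p,r] + [p,q]. For instance
  ∂[v_1,v_4,v_6] = [v_4,v_6] − [v_1,v_6] + [v_1,v_4],
  ∂[v_1,v_3,v_6] = [v_3,v_6] − [v_1,v_6] + [v_1,v_3].
This gives a 30×20 integer matrix of rank 20; reducing to Smith normal form yields diagonal entries (1,1,1,1,1,1,1,1,1,1,1,1,1,1,1,1,1,1,1,2).

From H_k ≅ ker(∂_k) / im(∂_{k+1}) we obtain:

  H_0: rank C_0 − rank ∂_1 = 10 − 9 = 1, and the invariant factors of ∂_1 are all 1, so H_0 = Z.
  H_1: rank ker ∂_1 − rank ∂_2 = (30 − 9) − 20 = 1, and ∂_2 has invariant factor 2 > 1, so H_1 = Z ⊕ Z/2.
  H_2: rank ker ∂_2 − rank ∂_3 = (20 − 20) − 0 = 0, and there is no ∂_3, so H_2 = 0.

As a check, the Euler characteristic is 10 − 30 + 20 = 0, which agrees with 1 − 1 + 0 = 0.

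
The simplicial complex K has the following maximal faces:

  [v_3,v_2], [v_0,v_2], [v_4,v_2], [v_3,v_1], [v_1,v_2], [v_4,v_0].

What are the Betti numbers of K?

Take the total order v_0 < v_1 < v_2 < v_3 < v_4 on the vertex set. Then K (dimension 1) consists of the simplices:

  0-simplices (5): [v_0], [v_1], [v_2], [v_3], [v_4]
  1-simplices (6): [v_0,v_2], [v_0,v_4], [v_1,v_2], [v_1,v_3], [v_2,v_3], [v_2,v_4]

giving chain groups C_0 ≅ Z^5, C_1 ≅ Z^6.

The boundary map ∂_1: C_1 → C_0 sends each edge [p,q] (with p < q) to q − p.
As a 5×6 matrix over Z this has rank 4, with invariant factors (1,1,1,1).

Reading off H_k = ker ∂_k / im ∂_{k+1}:

  H_0: rank C_0 − rank ∂_1 = 5 − 4 = 1, and the invariant factors of ∂_1 are all 1, so H_0 = Z.
  H_1: rank ker ∂_1 − rank ∂_2 = (6 − 4) − 0 = 2, and there is no ∂_2, so H_1 = Z^2.

As a check, the Euler characteristic is 5 − 6 = -1, which agrees with 1 − 2 = -1.
(K is a triangulation of a wedge of 2 circles.)

Hence the Betti numbers are b_0 = 1, b_1 = 2.

b_0 = 1, b_1 = 2.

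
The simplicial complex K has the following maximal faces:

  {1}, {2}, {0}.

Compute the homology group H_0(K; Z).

K has 3 vertices.
rank ∂_0 = 0, rank ∂_1 = 0 ⇒ b_0 = 3 − 0 − 0 = 3. So H_0 ≅ Z^3.

H_0 ≅ Z^3.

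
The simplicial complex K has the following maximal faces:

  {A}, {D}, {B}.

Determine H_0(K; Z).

H_0 = Z^3.

K has 3 vertices.
rank ∂_0 = 0, rank ∂_1 = 0 ⇒ b_0 = 3 − 0 − 0 = 3. So H_0 = Z^3.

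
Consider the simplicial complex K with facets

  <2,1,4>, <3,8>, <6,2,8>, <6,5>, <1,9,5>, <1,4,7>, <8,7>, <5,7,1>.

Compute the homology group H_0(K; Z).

H_0 ≅ Z.

Order the vertices as 1 < 2 < 3 < 4 < 5 < 6 < 7 < 8 < 9. Listing each simplex with vertices in this order, K has dimension 2 with simplices:

  0-simplices (9): [1], [2], [3], [4], [5], [6], [7], [8], [9]
  1-simplices (15): [1,2], [1,4], [1,5], [1,7], [1,9], [2,4], [2,6], [2,8], [3,8], [4,7], [5,6], [5,7], [5,9], [6,8], [7,8]
  2-simplices (5): [1,2,4], [1,4,7], [1,5,7], [1,5,9], [2,6,8]

Hence C_0 ≅ Z^9, C_1 ≅ Z^15, C_2 ≅ Z^5.

∂_1: C_1 → C_0 is given by ∂[p,q] = [q] − [p].
This gives a 9×15 integer matrix of rank 8; reducing to Smith normal form yields diagonal entries (1,1,1,1,1,1,1,1).

The boundary map ∂_2: C_2 → C_1 acts by ∂[p,q,r] = [q,r] − [p,r] + [p,q]. For instance
  ∂[1,2,4] = [2,4] − [1,4] + [1,2],
  ∂[2,6,8] = [6,8] − [2,8] + [2,6].
The 15×5 boundary matrix has rank 5 and Smith normal form diag(1,1,1,1,1).

From H_k ≅ ker(∂_k) / im(∂_{k+1}) we obtain:

  H_0: rank C_0 − rank ∂_1 = 9 − 8 = 1, and the invariant factors of ∂_1 are all 1, so H_0 ≅ Z.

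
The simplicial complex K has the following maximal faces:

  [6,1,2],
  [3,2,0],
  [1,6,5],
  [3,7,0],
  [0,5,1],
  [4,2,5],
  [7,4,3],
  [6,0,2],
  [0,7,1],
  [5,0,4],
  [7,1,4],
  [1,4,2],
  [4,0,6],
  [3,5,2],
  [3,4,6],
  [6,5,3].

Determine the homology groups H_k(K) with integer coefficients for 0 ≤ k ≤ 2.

H_0 ≅ Z,  H_1 ≅ Z^2,  H_2 ≅ Z.

Take the total order 0 < 1 < 2 < 3 < 4 < 5 < 6 < 7 on the vertex set. Then K (dimension 2) consists of the simplices:

  0-simplices (8): [0], [1], [2], [3], [4], [5], [6], [7]
  1-simplices (24): (24 of them)
  2-simplices (16): [0,1,5], [0,1,7], [0,2,3], [0,2,6], [0,3,7], [0,4,5], [0,4,6], [1,2,4], [1,2,6], [1,4,7], [1,5,6], [2,3,5], [2,4,5], [3,4,6], [3,4,7], [3,5,6]

Hence C_0 ≅ Z^8, C_1 ≅ Z^24, C_2 ≅ Z^16.

∂_1: C_1 → C_0 sends each edge [p,q] (with p < q) to q − p.
The 8×24 boundary matrix has rank 7 and Smith normal form diag(1,1,1,1,1,1,1).

The boundary map ∂_2: C_2 → C_1 maps a triangle to the signed sum of its edges. For instance
  ∂[3,4,6] = [4,6] − [3,6] + [3,4],
  ∂[3,4,7] = [4,7] − [3,7] + [3,4].
The 24×16 boundary matrix has rank 15 and Smith normal form diag(1,1,1,1,1,1,1,1,1,1,1,1,1,1,1).

Computing H_k = (kernel of ∂_k) / (image of ∂_{k+1}):

  H_0: rank C_0 − rank ∂_1 = 8 − 7 = 1, and the invariant factors of ∂_1 are all 1, so H_0 = Z.
  H_1: rank ker ∂_1 − rank ∂_2 = (24 − 7) − 15 = 2, and the invariant factors of ∂_2 are all 1, so H_1 = Z^2.
  H_2: rank ker ∂_2 − rank ∂_3 = (16 − 15) − 0 = 1, and there is no ∂_3, so H_2 = Z.

(K is a triangulation of the torus T^2.)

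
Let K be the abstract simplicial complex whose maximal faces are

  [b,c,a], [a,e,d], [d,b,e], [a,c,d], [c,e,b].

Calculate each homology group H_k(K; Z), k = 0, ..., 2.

Order the vertices as a < b < c < d < e. Listing each simplex with vertices in this order, K has dimension 2 with simplices:

  0-simplices (5): a, b, c, d, e
  1-simplices (10): ab, ac, ad, ae, bc, bd, be, cd, ce, de
  2-simplices (5): abc, acd, ade, bce, bde

so the chain groups are C_0 ≅ Z^5, C_1 ≅ Z^10, C_2 ≅ Z^5.

The boundary map ∂_1: C_1 → C_0 sends each edge [p,q] (with p < q) to q − p.
As a 5×10 matrix over Z this has rank 4, with invariant factors (1,1,1,1).

∂_2: C_2 → C_1 acts by ∂[p,q,r] = [q,r] − [p,r] + [p,q]. For instance
  ∂bde = de − be + bd,
  ∂bce = ce − be + bc.
The resulting 10×5 matrix has rank 5, and its Smith normal form has invariant factors (1,1,1,1,1).

Computing H_k = (kernel of ∂_k) / (image of ∂_{k+1}):

  H_0: rank C_0 − rank ∂_1 = 5 − 4 = 1, and the invariant factors of ∂_1 are all 1, so H_0 ≅ Z.
  H_1: rank ker ∂_1 − rank ∂_2 = (10 − 4) − 5 = 1, and the invariant factors of ∂_2 are all 1, so H_1 ≅ Z.
  H_2: rank ker ∂_2 − rank ∂_3 = (5 − 5) − 0 = 0, and there is no ∂_3, so H_2 ≅ 0.

As a check, the Euler characteristic is 5 − 10 + 5 = 0, which agrees with 1 − 1 + 0 = 0.

H_0 = Z,  H_1 = Z,  H_2 = 0.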